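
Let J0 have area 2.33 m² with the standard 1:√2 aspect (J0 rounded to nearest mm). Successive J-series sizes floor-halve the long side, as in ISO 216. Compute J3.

453 × 642 mm

Let J0's short side be w mm. w · w√2 = 2.33 m² = 2,330,000 mm², so w ≈ 1283.6 mm and w√2 ≈ 1815.2 mm → J0 = 1284 × 1815 mm.
J1: ⌊1815/2⌋ × 1284 = 907 × 1284 mm
J2: ⌊1284/2⌋ × 907 = 642 × 907 mm
J3: ⌊907/2⌋ × 642 = 453 × 642 mm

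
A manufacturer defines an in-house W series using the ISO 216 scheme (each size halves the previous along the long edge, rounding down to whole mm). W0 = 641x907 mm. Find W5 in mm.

W1: ⌊907/2⌋ × 641 = 453 × 641 mm
W2: ⌊641/2⌋ × 453 = 320 × 453 mm
W3: ⌊453/2⌋ × 320 = 226 × 320 mm
W4: ⌊320/2⌋ × 226 = 160 × 226 mm
W5: ⌊226/2⌋ × 160 = 113 × 160 mm

113 × 160 mm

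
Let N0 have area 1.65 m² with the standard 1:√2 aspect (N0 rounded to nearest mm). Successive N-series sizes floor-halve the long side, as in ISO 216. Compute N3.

Let N0's short side be w mm. w · w√2 = 1.65 m² = 1,650,000 mm², so w ≈ 1080.2 mm and w√2 ≈ 1527.6 mm → N0 = 1080 × 1528 mm.
N1: ⌊1528/2⌋ × 1080 = 764 × 1080 mm
N2: ⌊1080/2⌋ × 764 = 540 × 764 mm
N3: ⌊764/2⌋ × 540 = 382 × 540 mm

382 × 540 mm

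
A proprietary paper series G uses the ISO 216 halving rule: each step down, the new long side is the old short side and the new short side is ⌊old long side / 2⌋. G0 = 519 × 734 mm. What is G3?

G1: ⌊734/2⌋ × 519 = 367 × 519 mm
G2: ⌊519/2⌋ × 367 = 259 × 367 mm
G3: ⌊367/2⌋ × 259 = 183 × 259 mm

183 × 259 mm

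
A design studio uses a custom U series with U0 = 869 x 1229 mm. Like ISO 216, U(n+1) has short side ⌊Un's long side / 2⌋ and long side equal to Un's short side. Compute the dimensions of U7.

76 × 108 mm

U1 = 614 × 869 mm (from U0 by 1 halving).
U2: ⌊869/2⌋ × 614 = 434 × 614 mm
U3: ⌊614/2⌋ × 434 = 307 × 434 mm
U4: ⌊434/2⌋ × 307 = 217 × 307 mm
U5: ⌊307/2⌋ × 217 = 153 × 217 mm
U6: ⌊217/2⌋ × 153 = 108 × 153 mm
U7: ⌊153/2⌋ × 108 = 76 × 108 mm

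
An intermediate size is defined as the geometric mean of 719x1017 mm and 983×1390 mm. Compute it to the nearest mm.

841 × 1189 mm

Short side: √(719 · 983) = √706777 ≈ 840.7 → 841 mm
Long side: √(1017 · 1390) = √1413630 ≈ 1189.0 → 1189 mm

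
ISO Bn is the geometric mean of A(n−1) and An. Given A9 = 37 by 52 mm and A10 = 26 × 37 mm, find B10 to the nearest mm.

31 × 44 mm

Short side: √(37 · 26) = √962 ≈ 31.0 → 31 mm
Long side: √(52 · 37) = √1924 ≈ 43.9 → 44 mm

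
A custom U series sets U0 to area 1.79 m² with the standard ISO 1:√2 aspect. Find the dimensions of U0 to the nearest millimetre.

1125 × 1591 mm

Let the short side be w mm. Then w · w√2 = 1.79 m² = 1,790,000 mm².
w² = 1,790,000/√2, so w ≈ 1125.0 mm; long side = w√2 ≈ 1591.1 mm.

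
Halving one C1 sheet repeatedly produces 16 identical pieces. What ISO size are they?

C5

16 = 2^4, so 4 halving steps.
C1 → C2 → … → C5 after 4 steps.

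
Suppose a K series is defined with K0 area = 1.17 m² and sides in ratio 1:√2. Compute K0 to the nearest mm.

Let the short side be w mm. Then w · w√2 = 1.17 m² = 1,170,000 mm².
w² = 1,170,000/√2, so w ≈ 909.6 mm; long side = w√2 ≈ 1286.3 mm.

910 × 1286 mm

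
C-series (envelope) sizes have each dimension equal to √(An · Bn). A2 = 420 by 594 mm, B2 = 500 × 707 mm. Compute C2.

Short side: √(420 · 500) = √210000 ≈ 458.3 → 458 mm
Long side: √(594 · 707) = √419958 ≈ 648.0 → 648 mm

458 × 648 mm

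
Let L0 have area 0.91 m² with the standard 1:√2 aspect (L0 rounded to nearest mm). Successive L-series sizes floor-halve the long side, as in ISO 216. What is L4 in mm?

Let L0's short side be w mm. w · w√2 = 0.91 m² = 910,000 mm², so w ≈ 802.2 mm and w√2 ≈ 1134.4 mm → L0 = 802 × 1134 mm.
L1: ⌊1134/2⌋ × 802 = 567 × 802 mm
L2: ⌊802/2⌋ × 567 = 401 × 567 mm
L3: ⌊567/2⌋ × 401 = 283 × 401 mm
L4: ⌊401/2⌋ × 283 = 200 × 283 mm

200 × 283 mm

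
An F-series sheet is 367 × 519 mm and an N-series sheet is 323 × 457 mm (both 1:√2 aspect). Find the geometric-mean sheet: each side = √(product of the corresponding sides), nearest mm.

344 × 487 mm

Short side: √(367 · 323) = √118541 ≈ 344.3 → 344 mm
Long side: √(519 · 457) = √237183 ≈ 487.0 → 487 mm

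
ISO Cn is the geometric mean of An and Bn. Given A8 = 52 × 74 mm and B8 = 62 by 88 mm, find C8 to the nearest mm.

57 × 81 mm

Short side: √(52 · 62) = √3224 ≈ 56.8 → 57 mm
Long side: √(74 · 88) = √6512 ≈ 80.7 → 81 mm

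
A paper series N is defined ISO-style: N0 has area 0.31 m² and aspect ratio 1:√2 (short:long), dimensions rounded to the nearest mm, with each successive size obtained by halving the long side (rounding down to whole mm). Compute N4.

Let N0's short side be w mm. w · w√2 = 0.31 m² = 310,000 mm², so w ≈ 468.2 mm and w√2 ≈ 662.1 mm → N0 = 468 × 662 mm.
N1: ⌊662/2⌋ × 468 = 331 × 468 mm
N2: ⌊468/2⌋ × 331 = 234 × 331 mm
N3: ⌊331/2⌋ × 234 = 165 × 234 mm
N4: ⌊234/2⌋ × 165 = 117 × 165 mm

117 × 165 mm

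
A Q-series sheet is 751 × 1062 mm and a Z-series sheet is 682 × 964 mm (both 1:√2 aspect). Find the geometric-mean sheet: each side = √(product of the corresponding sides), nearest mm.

716 × 1012 mm

Short side: √(751 · 682) = √512182 ≈ 715.7 → 716 mm
Long side: √(1062 · 964) = √1023768 ≈ 1011.8 → 1012 mm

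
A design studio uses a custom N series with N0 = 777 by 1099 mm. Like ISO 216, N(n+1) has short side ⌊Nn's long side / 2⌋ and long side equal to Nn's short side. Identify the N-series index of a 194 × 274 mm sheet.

N4

N0: 777 × 1099 mm
N1: 549 × 777 mm
N2: 388 × 549 mm
N3: 274 × 388 mm
N4: 194 × 274 mm
N5: 137 × 194 mm
→ matches N4.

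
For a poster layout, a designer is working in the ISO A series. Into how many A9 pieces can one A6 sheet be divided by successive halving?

Each ISO step halves the sheet: 1 × A6 → 2 × A7 → 4 × A8 → 8 × A9
From A6 to A9 is 3 halving steps: 2^3 = 8.

8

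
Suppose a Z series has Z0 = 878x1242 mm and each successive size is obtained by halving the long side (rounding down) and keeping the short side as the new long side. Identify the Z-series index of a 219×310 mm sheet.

Z0: 878 × 1242 mm
Z1: 621 × 878 mm
Z2: 439 × 621 mm
Z3: 310 × 439 mm
Z4: 219 × 310 mm
Z5: 155 × 219 mm
→ matches Z4.

Z4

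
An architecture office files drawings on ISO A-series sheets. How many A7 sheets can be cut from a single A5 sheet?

4

A5 = 148 × 210 mm; A7 = 74 × 105 mm.
Each halving step doubles the count; 2 steps from A5 to A7.
2^2 = 4.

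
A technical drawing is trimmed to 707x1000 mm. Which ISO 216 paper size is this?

B1 (707 × 1000 mm)

Aspect ratio 1000/707 ≈ 1.414 — close to the ISO √2 ≈ 1.414.
In the B-series (B0 = 1000 × 1414 mm): B1 = 707 × 1000 mm.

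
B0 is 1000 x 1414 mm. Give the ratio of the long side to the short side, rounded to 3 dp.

1.414

1414 / 1000 = 1.414
Matches √2 ≈ 1.414 — the ISO 216 defining ratio.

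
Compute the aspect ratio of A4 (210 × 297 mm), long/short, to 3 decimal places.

297 / 210 = 1.414
Matches √2 ≈ 1.414 — the ISO 216 defining ratio.

1.414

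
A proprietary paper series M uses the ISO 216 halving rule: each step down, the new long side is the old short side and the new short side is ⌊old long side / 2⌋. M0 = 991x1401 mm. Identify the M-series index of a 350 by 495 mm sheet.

M0: 991 × 1401 mm
M1: 700 × 991 mm
M2: 495 × 700 mm
M3: 350 × 495 mm
M4: 247 × 350 mm
→ matches M3.

M3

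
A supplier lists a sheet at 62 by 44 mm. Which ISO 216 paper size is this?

B9 (44 × 62 mm)

Aspect ratio 62/44 ≈ 1.409 — close to the ISO √2 ≈ 1.414.
In the B-series (B0 = 1000 × 1414 mm): B9 = 44 × 62 mm.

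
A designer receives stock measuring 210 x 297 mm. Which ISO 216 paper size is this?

Aspect ratio 297/210 ≈ 1.414 — close to the ISO √2 ≈ 1.414.
In the A-series (A0 area = 1 m²): A4 = 210 × 297 mm.

A4 (210 × 297 mm)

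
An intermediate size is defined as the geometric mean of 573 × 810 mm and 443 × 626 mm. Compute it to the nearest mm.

Short side: √(573 · 443) = √253839 ≈ 503.8 → 504 mm
Long side: √(810 · 626) = √507060 ≈ 712.1 → 712 mm

504 × 712 mm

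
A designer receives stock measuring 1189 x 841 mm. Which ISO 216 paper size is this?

A0 (841 × 1189 mm)

Aspect ratio 1189/841 ≈ 1.414 — close to the ISO √2 ≈ 1.414.
In the A-series (A0 area = 1 m²): A0 = 841 × 1189 mm.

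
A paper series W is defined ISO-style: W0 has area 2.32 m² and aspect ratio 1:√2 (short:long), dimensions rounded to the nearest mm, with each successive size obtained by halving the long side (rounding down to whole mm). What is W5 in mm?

226 × 320 mm

Let W0's short side be w mm. w · w√2 = 2.32 m² = 2,320,000 mm², so w ≈ 1280.8 mm and w√2 ≈ 1811.3 mm → W0 = 1281 × 1811 mm.
W1: ⌊1811/2⌋ × 1281 = 905 × 1281 mm
W2: ⌊1281/2⌋ × 905 = 640 × 905 mm
W3: ⌊905/2⌋ × 640 = 452 × 640 mm
W4: ⌊640/2⌋ × 452 = 320 × 452 mm
W5: ⌊452/2⌋ × 320 = 226 × 320 mm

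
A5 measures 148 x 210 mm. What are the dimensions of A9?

A6: ⌊210/2⌋ × 148 = 105 × 148 mm
A7: ⌊148/2⌋ × 105 = 74 × 105 mm
A8: ⌊105/2⌋ × 74 = 52 × 74 mm
A9: ⌊74/2⌋ × 52 = 37 × 52 mm

37 × 52 mm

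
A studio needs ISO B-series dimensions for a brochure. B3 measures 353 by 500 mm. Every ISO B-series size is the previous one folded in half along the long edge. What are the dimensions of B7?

88 × 125 mm

B4: ⌊500/2⌋ × 353 = 250 × 353 mm
B5: ⌊353/2⌋ × 250 = 176 × 250 mm
B6: ⌊250/2⌋ × 176 = 125 × 176 mm
B7: ⌊176/2⌋ × 125 = 88 × 125 mm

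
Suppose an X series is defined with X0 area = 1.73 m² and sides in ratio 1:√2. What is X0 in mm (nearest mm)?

Let the short side be w mm. Then w · w√2 = 1.73 m² = 1,730,000 mm².
w² = 1,730,000/√2, so w ≈ 1106.0 mm; long side = w√2 ≈ 1564.2 mm.

1106 × 1564 mm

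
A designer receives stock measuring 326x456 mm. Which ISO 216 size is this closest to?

C3 (324 × 458 mm)

Aspect ratio 456/326 ≈ 1.399 (ISO target is √2 ≈ 1.414).
In the C-series (envelope sizes, between A and B): C3 = 324 × 458 mm.
Off by 4 mm total — nearest standard size.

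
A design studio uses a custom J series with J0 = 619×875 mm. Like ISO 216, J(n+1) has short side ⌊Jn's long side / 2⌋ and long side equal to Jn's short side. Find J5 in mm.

109 × 154 mm

J1: ⌊875/2⌋ × 619 = 437 × 619 mm
J2: ⌊619/2⌋ × 437 = 309 × 437 mm
J3: ⌊437/2⌋ × 309 = 218 × 309 mm
J4: ⌊309/2⌋ × 218 = 154 × 218 mm
J5: ⌊218/2⌋ × 154 = 109 × 154 mm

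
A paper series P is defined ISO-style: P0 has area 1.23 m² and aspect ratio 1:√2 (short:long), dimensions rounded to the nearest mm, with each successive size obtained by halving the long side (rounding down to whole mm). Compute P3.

Let P0's short side be w mm. w · w√2 = 1.23 m² = 1,230,000 mm², so w ≈ 932.6 mm and w√2 ≈ 1318.9 mm → P0 = 933 × 1319 mm.
P1: ⌊1319/2⌋ × 933 = 659 × 933 mm
P2: ⌊933/2⌋ × 659 = 466 × 659 mm
P3: ⌊659/2⌋ × 466 = 329 × 466 mm

329 × 466 mm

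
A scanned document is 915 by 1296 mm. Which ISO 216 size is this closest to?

Aspect ratio 1296/915 ≈ 1.416 — close to the ISO √2 ≈ 1.414.
In the C-series (envelope sizes, between A and B): C0 = 917 × 1297 mm.
Off by 3 mm total — nearest standard size.

C0 (917 × 1297 mm)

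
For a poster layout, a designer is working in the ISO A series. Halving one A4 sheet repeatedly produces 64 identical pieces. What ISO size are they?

64 = 2^6, so 6 halving steps.
A4 → A5 → … → A10 after 6 steps.

A10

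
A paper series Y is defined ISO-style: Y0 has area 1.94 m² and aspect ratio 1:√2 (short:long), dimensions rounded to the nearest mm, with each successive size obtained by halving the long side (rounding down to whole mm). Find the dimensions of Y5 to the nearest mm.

Let Y0's short side be w mm. w · w√2 = 1.94 m² = 1,940,000 mm², so w ≈ 1171.2 mm and w√2 ≈ 1656.4 mm → Y0 = 1171 × 1656 mm.
Y1: ⌊1656/2⌋ × 1171 = 828 × 1171 mm
Y2: ⌊1171/2⌋ × 828 = 585 × 828 mm
Y3: ⌊828/2⌋ × 585 = 414 × 585 mm
Y4: ⌊585/2⌋ × 414 = 292 × 414 mm
Y5: ⌊414/2⌋ × 292 = 207 × 292 mm

207 × 292 mm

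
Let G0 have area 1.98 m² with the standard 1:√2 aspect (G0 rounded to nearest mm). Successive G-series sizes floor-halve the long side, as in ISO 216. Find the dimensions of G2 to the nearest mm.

Let G0's short side be w mm. w · w√2 = 1.98 m² = 1,980,000 mm², so w ≈ 1183.2 mm and w√2 ≈ 1673.4 mm → G0 = 1183 × 1673 mm.
G1: ⌊1673/2⌋ × 1183 = 836 × 1183 mm
G2: ⌊1183/2⌋ × 836 = 591 × 836 mm

591 × 836 mm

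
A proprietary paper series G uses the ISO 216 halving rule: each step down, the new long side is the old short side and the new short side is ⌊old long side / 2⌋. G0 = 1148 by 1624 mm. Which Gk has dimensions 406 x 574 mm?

G0: 1148 × 1624 mm
G1: 812 × 1148 mm
G2: 574 × 812 mm
G3: 406 × 574 mm
G4: 287 × 406 mm
→ matches G3.

G3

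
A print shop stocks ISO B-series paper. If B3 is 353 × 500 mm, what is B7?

88 × 125 mm

B4: ⌊500/2⌋ × 353 = 250 × 353 mm
B5: ⌊353/2⌋ × 250 = 176 × 250 mm
B6: ⌊250/2⌋ × 176 = 125 × 176 mm
B7: ⌊176/2⌋ × 125 = 88 × 125 mm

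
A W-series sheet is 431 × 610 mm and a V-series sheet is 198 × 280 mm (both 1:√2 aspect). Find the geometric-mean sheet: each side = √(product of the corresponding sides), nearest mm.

292 × 413 mm

Short side: √(431 · 198) = √85338 ≈ 292.1 → 292 mm
Long side: √(610 · 280) = √170800 ≈ 413.3 → 413 mm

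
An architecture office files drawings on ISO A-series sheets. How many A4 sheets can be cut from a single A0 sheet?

16

Each ISO step halves the sheet: 1 × A0 → 2 × A1 → 4 × A2 → 8 × A3 → …
From A0 to A4 is 4 halving steps: 2^4 = 16.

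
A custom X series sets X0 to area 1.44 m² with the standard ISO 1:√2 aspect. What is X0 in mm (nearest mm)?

1009 × 1427 mm

Let the short side be w mm. Then w · w√2 = 1.44 m² = 1,440,000 mm².
w² = 1,440,000/√2, so w ≈ 1009.1 mm; long side = w√2 ≈ 1427.0 mm.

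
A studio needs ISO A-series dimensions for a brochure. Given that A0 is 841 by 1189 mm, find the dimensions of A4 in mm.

210 × 297 mm

A1: ⌊1189/2⌋ × 841 = 594 × 841 mm
A2: ⌊841/2⌋ × 594 = 420 × 594 mm
A3: ⌊594/2⌋ × 420 = 297 × 420 mm
A4: ⌊420/2⌋ × 297 = 210 × 297 mm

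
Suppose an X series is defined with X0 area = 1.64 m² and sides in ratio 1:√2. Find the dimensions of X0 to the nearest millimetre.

1077 × 1523 mm

Let the short side be w mm. Then w · w√2 = 1.64 m² = 1,640,000 mm².
w² = 1,640,000/√2, so w ≈ 1076.9 mm; long side = w√2 ≈ 1522.9 mm.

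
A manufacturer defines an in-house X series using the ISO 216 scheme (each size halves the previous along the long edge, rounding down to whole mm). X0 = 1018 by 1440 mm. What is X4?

X1: ⌊1440/2⌋ × 1018 = 720 × 1018 mm
X2: ⌊1018/2⌋ × 720 = 509 × 720 mm
X3: ⌊720/2⌋ × 509 = 360 × 509 mm
X4: ⌊509/2⌋ × 360 = 254 × 360 mm

254 × 360 mm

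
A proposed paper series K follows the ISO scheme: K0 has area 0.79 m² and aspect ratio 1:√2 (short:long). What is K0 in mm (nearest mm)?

747 × 1057 mm

Let the short side be w mm. Then w · w√2 = 0.79 m² = 790,000 mm².
w² = 790,000/√2, so w ≈ 747.4 mm; long side = w√2 ≈ 1057.0 mm.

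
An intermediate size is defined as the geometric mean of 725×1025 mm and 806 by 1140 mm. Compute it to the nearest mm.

Short side: √(725 · 806) = √584350 ≈ 764.4 → 764 mm
Long side: √(1025 · 1140) = √1168500 ≈ 1081.0 → 1081 mm

764 × 1081 mm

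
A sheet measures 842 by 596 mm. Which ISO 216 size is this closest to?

A1 (594 × 841 mm)

Aspect ratio 842/596 ≈ 1.413 — close to the ISO √2 ≈ 1.414.
In the A-series (A0 area = 1 m²): A1 = 594 × 841 mm.
Off by 3 mm total — nearest standard size.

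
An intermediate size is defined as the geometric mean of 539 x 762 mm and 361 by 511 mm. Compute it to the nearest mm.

Short side: √(539 · 361) = √194579 ≈ 441.1 → 441 mm
Long side: √(762 · 511) = √389382 ≈ 624.0 → 624 mm

441 × 624 mm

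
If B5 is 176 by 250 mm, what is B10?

31 × 44 mm

B6: ⌊250/2⌋ × 176 = 125 × 176 mm
B7: ⌊176/2⌋ × 125 = 88 × 125 mm
B8: ⌊125/2⌋ × 88 = 62 × 88 mm
B9: ⌊88/2⌋ × 62 = 44 × 62 mm
B10: ⌊62/2⌋ × 44 = 31 × 44 mm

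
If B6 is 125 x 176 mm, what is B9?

44 × 62 mm

B7: ⌊176/2⌋ × 125 = 88 × 125 mm
B8: ⌊125/2⌋ × 88 = 62 × 88 mm
B9: ⌊88/2⌋ × 62 = 44 × 62 mm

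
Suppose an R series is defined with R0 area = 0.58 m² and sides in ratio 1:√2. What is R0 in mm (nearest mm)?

Let the short side be w mm. Then w · w√2 = 0.58 m² = 580,000 mm².
w² = 580,000/√2, so w ≈ 640.4 mm; long side = w√2 ≈ 905.7 mm.

640 × 906 mm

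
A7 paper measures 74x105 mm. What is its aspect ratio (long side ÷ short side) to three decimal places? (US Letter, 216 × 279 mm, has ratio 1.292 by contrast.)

1.419

105 / 74 = 1.419
ISO 216 targets √2 ≈ 1.414; the +0.005 deviation is from mm rounding.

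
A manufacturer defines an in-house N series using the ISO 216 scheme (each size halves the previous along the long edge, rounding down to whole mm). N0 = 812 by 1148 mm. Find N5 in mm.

143 × 203 mm

N1: ⌊1148/2⌋ × 812 = 574 × 812 mm
N2: ⌊812/2⌋ × 574 = 406 × 574 mm
N3: ⌊574/2⌋ × 406 = 287 × 406 mm
N4: ⌊406/2⌋ × 287 = 203 × 287 mm
N5: ⌊287/2⌋ × 203 = 143 × 203 mm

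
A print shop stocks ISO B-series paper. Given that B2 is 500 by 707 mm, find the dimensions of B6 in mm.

B3: ⌊707/2⌋ × 500 = 353 × 500 mm
B4: ⌊500/2⌋ × 353 = 250 × 353 mm
B5: ⌊353/2⌋ × 250 = 176 × 250 mm
B6: ⌊250/2⌋ × 176 = 125 × 176 mm

125 × 176 mm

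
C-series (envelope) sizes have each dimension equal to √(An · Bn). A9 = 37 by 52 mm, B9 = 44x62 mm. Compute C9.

Short side: √(37 · 44) = √1628 ≈ 40.3 → 40 mm
Long side: √(52 · 62) = √3224 ≈ 56.8 → 57 mm

40 × 57 mm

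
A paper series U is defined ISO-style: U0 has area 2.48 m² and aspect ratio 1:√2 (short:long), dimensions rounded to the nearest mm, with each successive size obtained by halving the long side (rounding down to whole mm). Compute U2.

Let U0's short side be w mm. w · w√2 = 2.48 m² = 2,480,000 mm², so w ≈ 1324.2 mm and w√2 ≈ 1872.8 mm → U0 = 1324 × 1873 mm.
U1: ⌊1873/2⌋ × 1324 = 936 × 1324 mm
U2: ⌊1324/2⌋ × 936 = 662 × 936 mm

662 × 936 mm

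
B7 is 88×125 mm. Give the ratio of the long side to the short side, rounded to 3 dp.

1.420

125 / 88 = 1.420
ISO 216 targets √2 ≈ 1.414; the +0.006 deviation is from mm rounding.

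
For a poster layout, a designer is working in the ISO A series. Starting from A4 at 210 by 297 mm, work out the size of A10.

26 × 37 mm

A5: ⌊297/2⌋ × 210 = 148 × 210 mm
A6: ⌊210/2⌋ × 148 = 105 × 148 mm
A7: ⌊148/2⌋ × 105 = 74 × 105 mm
A8: ⌊105/2⌋ × 74 = 52 × 74 mm
A9: ⌊74/2⌋ × 52 = 37 × 52 mm
A10: ⌊52/2⌋ × 37 = 26 × 37 mm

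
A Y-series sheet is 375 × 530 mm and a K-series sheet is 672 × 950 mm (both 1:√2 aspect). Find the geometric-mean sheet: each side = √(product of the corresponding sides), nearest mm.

502 × 710 mm

Short side: √(375 · 672) = √252000 ≈ 502.0 → 502 mm
Long side: √(530 · 950) = √503500 ≈ 709.6 → 710 mm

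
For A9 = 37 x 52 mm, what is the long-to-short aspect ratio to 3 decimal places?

52 / 37 = 1.405
ISO 216 targets √2 ≈ 1.414; the -0.009 deviation is from mm rounding.

1.405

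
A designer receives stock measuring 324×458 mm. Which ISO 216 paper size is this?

C3 (324 × 458 mm)

Aspect ratio 458/324 ≈ 1.414 — close to the ISO √2 ≈ 1.414.
In the C-series (envelope sizes, between A and B): C3 = 324 × 458 mm.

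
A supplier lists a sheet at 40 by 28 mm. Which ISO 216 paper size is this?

Aspect ratio 40/28 ≈ 1.429 — close to the ISO √2 ≈ 1.414.
In the C-series (envelope sizes, between A and B): C10 = 28 × 40 mm.

C10 (28 × 40 mm)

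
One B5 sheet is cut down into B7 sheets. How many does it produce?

4

Each ISO step halves the sheet: 1 × B5 → 2 × B6 → 4 × B7
From B5 to B7 is 2 halving steps: 2^2 = 4.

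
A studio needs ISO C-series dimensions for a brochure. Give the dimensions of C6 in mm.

C0 = 917 × 1297 mm (C0 is the geometric mean of A0 and B0, aspect 1:√2).
C1: ⌊1297/2⌋ × 917 = 648 × 917 mm
C2: ⌊917/2⌋ × 648 = 458 × 648 mm
C3: ⌊648/2⌋ × 458 = 324 × 458 mm
C4: ⌊458/2⌋ × 324 = 229 × 324 mm
C5: ⌊324/2⌋ × 229 = 162 × 229 mm
C6: ⌊229/2⌋ × 162 = 114 × 162 mm

114 × 162 mm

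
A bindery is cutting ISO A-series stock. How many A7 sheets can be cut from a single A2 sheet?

32

A2 = 420 × 594 mm; A7 = 74 × 105 mm.
Each halving step doubles the count; 5 steps from A2 to A7.
2^5 = 32.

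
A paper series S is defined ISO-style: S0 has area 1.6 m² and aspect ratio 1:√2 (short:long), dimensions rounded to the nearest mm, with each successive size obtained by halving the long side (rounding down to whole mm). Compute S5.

Let S0's short side be w mm. w · w√2 = 1.6 m² = 1,600,000 mm², so w ≈ 1063.7 mm and w√2 ≈ 1504.2 mm → S0 = 1064 × 1504 mm.
S1: ⌊1504/2⌋ × 1064 = 752 × 1064 mm
S2: ⌊1064/2⌋ × 752 = 532 × 752 mm
S3: ⌊752/2⌋ × 532 = 376 × 532 mm
S4: ⌊532/2⌋ × 376 = 266 × 376 mm
S5: ⌊376/2⌋ × 266 = 188 × 266 mm

188 × 266 mm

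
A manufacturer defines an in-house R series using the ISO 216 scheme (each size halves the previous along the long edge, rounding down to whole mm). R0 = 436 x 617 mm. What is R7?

R1 = 308 × 436 mm (from R0 by 1 halving).
R2: ⌊436/2⌋ × 308 = 218 × 308 mm
R3: ⌊308/2⌋ × 218 = 154 × 218 mm
R4: ⌊218/2⌋ × 154 = 109 × 154 mm
R5: ⌊154/2⌋ × 109 = 77 × 109 mm
R6: ⌊109/2⌋ × 77 = 54 × 77 mm
R7: ⌊77/2⌋ × 54 = 38 × 54 mm

38 × 54 mm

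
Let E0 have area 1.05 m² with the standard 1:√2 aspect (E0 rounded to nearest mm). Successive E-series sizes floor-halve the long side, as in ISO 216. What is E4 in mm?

215 × 304 mm

Let E0's short side be w mm. w · w√2 = 1.05 m² = 1,050,000 mm², so w ≈ 861.7 mm and w√2 ≈ 1218.6 mm → E0 = 862 × 1219 mm.
E1: ⌊1219/2⌋ × 862 = 609 × 862 mm
E2: ⌊862/2⌋ × 609 = 431 × 609 mm
E3: ⌊609/2⌋ × 431 = 304 × 431 mm
E4: ⌊431/2⌋ × 304 = 215 × 304 mm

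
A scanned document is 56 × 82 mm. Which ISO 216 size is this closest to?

Aspect ratio 82/56 ≈ 1.464 (ISO target is √2 ≈ 1.414).
In the C-series (envelope sizes, between A and B): C8 = 57 × 81 mm.
Off by 2 mm total — nearest standard size.

C8 (57 × 81 mm)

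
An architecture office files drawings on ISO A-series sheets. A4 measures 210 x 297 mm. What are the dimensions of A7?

A5: ⌊297/2⌋ × 210 = 148 × 210 mm
A6: ⌊210/2⌋ × 148 = 105 × 148 mm
A7: ⌊148/2⌋ × 105 = 74 × 105 mm

74 × 105 mm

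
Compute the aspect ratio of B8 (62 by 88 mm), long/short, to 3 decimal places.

1.419

88 / 62 = 1.419
ISO 216 targets √2 ≈ 1.414; the +0.005 deviation is from mm rounding.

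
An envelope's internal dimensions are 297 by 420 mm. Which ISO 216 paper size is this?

A3 (297 × 420 mm)

Aspect ratio 420/297 ≈ 1.414 — close to the ISO √2 ≈ 1.414.
In the A-series (A0 area = 1 m²): A3 = 297 × 420 mm.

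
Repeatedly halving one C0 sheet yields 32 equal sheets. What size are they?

32 = 2^5, so 5 halving steps.
C0 → C1 → … → C5 after 5 steps.

C5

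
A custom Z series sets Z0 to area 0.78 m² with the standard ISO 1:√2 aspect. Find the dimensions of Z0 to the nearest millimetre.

Let the short side be w mm. Then w · w√2 = 0.78 m² = 780,000 mm².
w² = 780,000/√2, so w ≈ 742.7 mm; long side = w√2 ≈ 1050.3 mm.

743 × 1050 mm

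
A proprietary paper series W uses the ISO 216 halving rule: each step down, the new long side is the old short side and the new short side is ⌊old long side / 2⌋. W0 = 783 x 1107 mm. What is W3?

W1: ⌊1107/2⌋ × 783 = 553 × 783 mm
W2: ⌊783/2⌋ × 553 = 391 × 553 mm
W3: ⌊553/2⌋ × 391 = 276 × 391 mm

276 × 391 mm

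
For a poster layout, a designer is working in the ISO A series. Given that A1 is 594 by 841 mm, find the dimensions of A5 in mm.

148 × 210 mm

A2: ⌊841/2⌋ × 594 = 420 × 594 mm
A3: ⌊594/2⌋ × 420 = 297 × 420 mm
A4: ⌊420/2⌋ × 297 = 210 × 297 mm
A5: ⌊297/2⌋ × 210 = 148 × 210 mm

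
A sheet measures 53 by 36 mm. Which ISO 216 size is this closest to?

A9 (37 × 52 mm)

Aspect ratio 53/36 ≈ 1.472 (ISO target is √2 ≈ 1.414).
In the A-series (A0 area = 1 m²): A9 = 37 × 52 mm.
Off by 2 mm total — nearest standard size.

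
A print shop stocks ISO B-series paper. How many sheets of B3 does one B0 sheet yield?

Each ISO step halves the sheet: 1 × B0 → 2 × B1 → 4 × B2 → 8 × B3
From B0 to B3 is 3 halving steps: 2^3 = 8.

8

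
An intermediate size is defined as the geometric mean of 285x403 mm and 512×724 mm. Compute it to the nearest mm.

382 × 540 mm

Short side: √(285 · 512) = √145920 ≈ 382.0 → 382 mm
Long side: √(403 · 724) = √291772 ≈ 540.2 → 540 mm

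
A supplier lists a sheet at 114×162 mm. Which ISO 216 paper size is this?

C6 (114 × 162 mm)

Aspect ratio 162/114 ≈ 1.421 — close to the ISO √2 ≈ 1.414.
In the C-series (envelope sizes, between A and B): C6 = 114 × 162 mm.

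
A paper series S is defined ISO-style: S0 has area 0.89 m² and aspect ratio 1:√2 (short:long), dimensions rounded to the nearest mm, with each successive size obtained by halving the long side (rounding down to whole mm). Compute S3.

280 × 396 mm

Let S0's short side be w mm. w · w√2 = 0.89 m² = 890,000 mm², so w ≈ 793.3 mm and w√2 ≈ 1121.9 mm → S0 = 793 × 1122 mm.
S1: ⌊1122/2⌋ × 793 = 561 × 793 mm
S2: ⌊793/2⌋ × 561 = 396 × 561 mm
S3: ⌊561/2⌋ × 396 = 280 × 396 mm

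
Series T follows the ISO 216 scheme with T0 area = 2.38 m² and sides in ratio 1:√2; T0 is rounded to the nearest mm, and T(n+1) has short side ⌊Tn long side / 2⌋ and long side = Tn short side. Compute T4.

Let T0's short side be w mm. w · w√2 = 2.38 m² = 2,380,000 mm², so w ≈ 1297.3 mm and w√2 ≈ 1834.6 mm → T0 = 1297 × 1835 mm.
T1: ⌊1835/2⌋ × 1297 = 917 × 1297 mm
T2: ⌊1297/2⌋ × 917 = 648 × 917 mm
T3: ⌊917/2⌋ × 648 = 458 × 648 mm
T4: ⌊648/2⌋ × 458 = 324 × 458 mm

324 × 458 mm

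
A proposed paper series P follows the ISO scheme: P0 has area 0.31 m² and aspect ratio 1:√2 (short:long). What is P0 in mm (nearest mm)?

Let the short side be w mm. Then w · w√2 = 0.31 m² = 310,000 mm².
w² = 310,000/√2, so w ≈ 468.2 mm; long side = w√2 ≈ 662.1 mm.

468 × 662 mm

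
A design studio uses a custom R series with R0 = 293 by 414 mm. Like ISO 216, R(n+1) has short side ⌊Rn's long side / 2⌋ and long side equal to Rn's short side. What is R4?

R1: ⌊414/2⌋ × 293 = 207 × 293 mm
R2: ⌊293/2⌋ × 207 = 146 × 207 mm
R3: ⌊207/2⌋ × 146 = 103 × 146 mm
R4: ⌊146/2⌋ × 103 = 73 × 103 mm

73 × 103 mm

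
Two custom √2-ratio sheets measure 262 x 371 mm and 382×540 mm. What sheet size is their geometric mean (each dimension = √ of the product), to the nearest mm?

Short side: √(262 · 382) = √100084 ≈ 316.4 → 316 mm
Long side: √(371 · 540) = √200340 ≈ 447.6 → 448 mm

316 × 448 mm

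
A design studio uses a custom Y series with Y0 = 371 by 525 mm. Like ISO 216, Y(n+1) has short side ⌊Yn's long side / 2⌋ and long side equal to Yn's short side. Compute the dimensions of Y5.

Y1 = 262 × 371 mm (from Y0 by 1 halving).
Y2: ⌊371/2⌋ × 262 = 185 × 262 mm
Y3: ⌊262/2⌋ × 185 = 131 × 185 mm
Y4: ⌊185/2⌋ × 131 = 92 × 131 mm
Y5: ⌊131/2⌋ × 92 = 65 × 92 mm

65 × 92 mm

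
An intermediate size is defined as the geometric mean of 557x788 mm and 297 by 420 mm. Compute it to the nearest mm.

Short side: √(557 · 297) = √165429 ≈ 406.7 → 407 mm
Long side: √(788 · 420) = √330960 ≈ 575.3 → 575 mm

407 × 575 mm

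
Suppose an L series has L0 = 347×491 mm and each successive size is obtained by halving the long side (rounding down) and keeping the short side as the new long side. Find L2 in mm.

173 × 245 mm

L1: ⌊491/2⌋ × 347 = 245 × 347 mm
L2: ⌊347/2⌋ × 245 = 173 × 245 mm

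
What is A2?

A0 = 841 × 1189 mm (A0 has area 1 m², aspect 1:√2).
A1: ⌊1189/2⌋ × 841 = 594 × 841 mm
A2: ⌊841/2⌋ × 594 = 420 × 594 mm

420 × 594 mm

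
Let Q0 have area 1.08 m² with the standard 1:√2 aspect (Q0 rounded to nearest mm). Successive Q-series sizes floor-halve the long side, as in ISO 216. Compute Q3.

309 × 437 mm

Let Q0's short side be w mm. w · w√2 = 1.08 m² = 1,080,000 mm², so w ≈ 873.9 mm and w√2 ≈ 1235.9 mm → Q0 = 874 × 1236 mm.
Q1: ⌊1236/2⌋ × 874 = 618 × 874 mm
Q2: ⌊874/2⌋ × 618 = 437 × 618 mm
Q3: ⌊618/2⌋ × 437 = 309 × 437 mm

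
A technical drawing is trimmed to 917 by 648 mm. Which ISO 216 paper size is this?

Aspect ratio 917/648 ≈ 1.415 — close to the ISO √2 ≈ 1.414.
In the C-series (envelope sizes, between A and B): C1 = 648 × 917 mm.

C1 (648 × 917 mm)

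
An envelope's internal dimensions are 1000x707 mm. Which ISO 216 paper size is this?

B1 (707 × 1000 mm)

Aspect ratio 1000/707 ≈ 1.414 — close to the ISO √2 ≈ 1.414.
In the B-series (B0 = 1000 × 1414 mm): B1 = 707 × 1000 mm.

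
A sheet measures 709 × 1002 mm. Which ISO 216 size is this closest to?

Aspect ratio 1002/709 ≈ 1.413 — close to the ISO √2 ≈ 1.414.
In the B-series (B0 = 1000 × 1414 mm): B1 = 707 × 1000 mm.
Off by 4 mm total — nearest standard size.

B1 (707 × 1000 mm)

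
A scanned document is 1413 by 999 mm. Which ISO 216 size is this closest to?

B0 (1000 × 1414 mm)

Aspect ratio 1413/999 ≈ 1.414 — close to the ISO √2 ≈ 1.414.
In the B-series (B0 = 1000 × 1414 mm): B0 = 1000 × 1414 mm.
Off by 2 mm total — nearest standard size.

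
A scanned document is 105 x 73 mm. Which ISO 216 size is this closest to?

A7 (74 × 105 mm)

Aspect ratio 105/73 ≈ 1.438 (ISO target is √2 ≈ 1.414).
In the A-series (A0 area = 1 m²): A7 = 74 × 105 mm.
Off by 1 mm total — nearest standard size.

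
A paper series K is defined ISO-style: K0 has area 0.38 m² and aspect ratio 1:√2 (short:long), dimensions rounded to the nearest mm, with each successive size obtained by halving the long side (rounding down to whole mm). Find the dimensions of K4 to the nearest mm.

Let K0's short side be w mm. w · w√2 = 0.38 m² = 380,000 mm², so w ≈ 518.4 mm and w√2 ≈ 733.1 mm → K0 = 518 × 733 mm.
K1: ⌊733/2⌋ × 518 = 366 × 518 mm
K2: ⌊518/2⌋ × 366 = 259 × 366 mm
K3: ⌊366/2⌋ × 259 = 183 × 259 mm
K4: ⌊259/2⌋ × 183 = 129 × 183 mm

129 × 183 mm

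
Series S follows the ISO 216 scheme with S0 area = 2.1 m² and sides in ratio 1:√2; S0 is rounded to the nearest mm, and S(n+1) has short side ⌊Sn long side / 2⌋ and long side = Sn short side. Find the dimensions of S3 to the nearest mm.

Let S0's short side be w mm. w · w√2 = 2.1 m² = 2,100,000 mm², so w ≈ 1218.6 mm and w√2 ≈ 1723.3 mm → S0 = 1219 × 1723 mm.
S1: ⌊1723/2⌋ × 1219 = 861 × 1219 mm
S2: ⌊1219/2⌋ × 861 = 609 × 861 mm
S3: ⌊861/2⌋ × 609 = 430 × 609 mm

430 × 609 mm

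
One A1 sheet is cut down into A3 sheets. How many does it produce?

4

Each ISO step halves the sheet: 1 × A1 → 2 × A2 → 4 × A3
From A1 to A3 is 2 halving steps: 2^2 = 4.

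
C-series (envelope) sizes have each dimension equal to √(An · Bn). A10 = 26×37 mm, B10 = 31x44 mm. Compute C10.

Short side: √(26 · 31) = √806 ≈ 28.4 → 28 mm
Long side: √(37 · 44) = √1628 ≈ 40.3 → 40 mm

28 × 40 mm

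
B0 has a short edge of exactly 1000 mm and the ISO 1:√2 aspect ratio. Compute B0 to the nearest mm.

1000 × 1414 mm

Short side = 1000 mm; long side = 1000√2 ≈ 1414.2 mm.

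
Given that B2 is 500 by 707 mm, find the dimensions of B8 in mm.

62 × 88 mm

B3: ⌊707/2⌋ × 500 = 353 × 500 mm
B4: ⌊500/2⌋ × 353 = 250 × 353 mm
B5: ⌊353/2⌋ × 250 = 176 × 250 mm
B6: ⌊250/2⌋ × 176 = 125 × 176 mm
B7: ⌊176/2⌋ × 125 = 88 × 125 mm
B8: ⌊125/2⌋ × 88 = 62 × 88 mm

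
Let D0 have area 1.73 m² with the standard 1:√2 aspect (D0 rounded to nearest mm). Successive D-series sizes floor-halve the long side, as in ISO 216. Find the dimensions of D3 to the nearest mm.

391 × 553 mm

Let D0's short side be w mm. w · w√2 = 1.73 m² = 1,730,000 mm², so w ≈ 1106.0 mm and w√2 ≈ 1564.2 mm → D0 = 1106 × 1564 mm.
D1: ⌊1564/2⌋ × 1106 = 782 × 1106 mm
D2: ⌊1106/2⌋ × 782 = 553 × 782 mm
D3: ⌊782/2⌋ × 553 = 391 × 553 mm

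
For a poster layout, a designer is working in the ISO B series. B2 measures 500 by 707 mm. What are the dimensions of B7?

88 × 125 mm

B3: ⌊707/2⌋ × 500 = 353 × 500 mm
B4: ⌊500/2⌋ × 353 = 250 × 353 mm
B5: ⌊353/2⌋ × 250 = 176 × 250 mm
B6: ⌊250/2⌋ × 176 = 125 × 176 mm
B7: ⌊176/2⌋ × 125 = 88 × 125 mm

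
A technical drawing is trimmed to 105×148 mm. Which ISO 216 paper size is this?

Aspect ratio 148/105 ≈ 1.410 — close to the ISO √2 ≈ 1.414.
In the A-series (A0 area = 1 m²): A6 = 105 × 148 mm.

A6 (105 × 148 mm)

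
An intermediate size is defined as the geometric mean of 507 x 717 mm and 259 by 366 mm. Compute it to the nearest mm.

362 × 512 mm

Short side: √(507 · 259) = √131313 ≈ 362.4 → 362 mm
Long side: √(717 · 366) = √262422 ≈ 512.3 → 512 mm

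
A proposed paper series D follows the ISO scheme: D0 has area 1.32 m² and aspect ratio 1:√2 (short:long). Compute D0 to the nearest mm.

Let the short side be w mm. Then w · w√2 = 1.32 m² = 1,320,000 mm².
w² = 1,320,000/√2, so w ≈ 966.1 mm; long side = w√2 ≈ 1366.3 mm.

966 × 1366 mm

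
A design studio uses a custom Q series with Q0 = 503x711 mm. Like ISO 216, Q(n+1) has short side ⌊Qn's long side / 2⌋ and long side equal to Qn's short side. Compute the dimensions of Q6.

62 × 88 mm

Q1 = 355 × 503 mm (from Q0 by 1 halving).
Q2: ⌊503/2⌋ × 355 = 251 × 355 mm
Q3: ⌊355/2⌋ × 251 = 177 × 251 mm
Q4: ⌊251/2⌋ × 177 = 125 × 177 mm
Q5: ⌊177/2⌋ × 125 = 88 × 125 mm
Q6: ⌊125/2⌋ × 88 = 62 × 88 mm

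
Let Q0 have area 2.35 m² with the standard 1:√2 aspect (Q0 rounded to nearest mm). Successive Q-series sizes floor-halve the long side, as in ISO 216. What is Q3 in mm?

Let Q0's short side be w mm. w · w√2 = 2.35 m² = 2,350,000 mm², so w ≈ 1289.1 mm and w√2 ≈ 1823.0 mm → Q0 = 1289 × 1823 mm.
Q1: ⌊1823/2⌋ × 1289 = 911 × 1289 mm
Q2: ⌊1289/2⌋ × 911 = 644 × 911 mm
Q3: ⌊911/2⌋ × 644 = 455 × 644 mm

455 × 644 mm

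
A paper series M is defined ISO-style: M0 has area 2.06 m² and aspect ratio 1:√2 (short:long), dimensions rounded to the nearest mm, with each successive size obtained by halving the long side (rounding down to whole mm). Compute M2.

Let M0's short side be w mm. w · w√2 = 2.06 m² = 2,060,000 mm², so w ≈ 1206.9 mm and w√2 ≈ 1706.8 mm → M0 = 1207 × 1707 mm.
M1: ⌊1707/2⌋ × 1207 = 853 × 1207 mm
M2: ⌊1207/2⌋ × 853 = 603 × 853 mm

603 × 853 mm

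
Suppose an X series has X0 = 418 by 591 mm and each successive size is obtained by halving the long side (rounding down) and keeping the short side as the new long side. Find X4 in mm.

104 × 147 mm

X1: ⌊591/2⌋ × 418 = 295 × 418 mm
X2: ⌊418/2⌋ × 295 = 209 × 295 mm
X3: ⌊295/2⌋ × 209 = 147 × 209 mm
X4: ⌊209/2⌋ × 147 = 104 × 147 mm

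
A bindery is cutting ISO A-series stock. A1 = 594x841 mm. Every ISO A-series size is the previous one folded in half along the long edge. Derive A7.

74 × 105 mm

A2: ⌊841/2⌋ × 594 = 420 × 594 mm
A3: ⌊594/2⌋ × 420 = 297 × 420 mm
A4: ⌊420/2⌋ × 297 = 210 × 297 mm
A5: ⌊297/2⌋ × 210 = 148 × 210 mm
A6: ⌊210/2⌋ × 148 = 105 × 148 mm
A7: ⌊148/2⌋ × 105 = 74 × 105 mm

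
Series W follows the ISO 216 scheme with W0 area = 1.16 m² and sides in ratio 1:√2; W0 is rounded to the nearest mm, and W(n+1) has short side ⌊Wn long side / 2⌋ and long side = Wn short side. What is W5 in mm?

Let W0's short side be w mm. w · w√2 = 1.16 m² = 1,160,000 mm², so w ≈ 905.7 mm and w√2 ≈ 1280.8 mm → W0 = 906 × 1281 mm.
W1: ⌊1281/2⌋ × 906 = 640 × 906 mm
W2: ⌊906/2⌋ × 640 = 453 × 640 mm
W3: ⌊640/2⌋ × 453 = 320 × 453 mm
W4: ⌊453/2⌋ × 320 = 226 × 320 mm
W5: ⌊320/2⌋ × 226 = 160 × 226 mm

160 × 226 mm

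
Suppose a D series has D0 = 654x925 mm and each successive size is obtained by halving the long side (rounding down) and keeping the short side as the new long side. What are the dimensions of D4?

163 × 231 mm

D1: ⌊925/2⌋ × 654 = 462 × 654 mm
D2: ⌊654/2⌋ × 462 = 327 × 462 mm
D3: ⌊462/2⌋ × 327 = 231 × 327 mm
D4: ⌊327/2⌋ × 231 = 163 × 231 mm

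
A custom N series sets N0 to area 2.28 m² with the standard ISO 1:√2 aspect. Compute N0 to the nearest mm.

Let the short side be w mm. Then w · w√2 = 2.28 m² = 2,280,000 mm².
w² = 2,280,000/√2, so w ≈ 1269.7 mm; long side = w√2 ≈ 1795.7 mm.

1270 × 1796 mm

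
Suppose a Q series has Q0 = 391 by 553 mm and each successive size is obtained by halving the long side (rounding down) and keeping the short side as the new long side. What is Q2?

195 × 276 mm

Q1: ⌊553/2⌋ × 391 = 276 × 391 mm
Q2: ⌊391/2⌋ × 276 = 195 × 276 mm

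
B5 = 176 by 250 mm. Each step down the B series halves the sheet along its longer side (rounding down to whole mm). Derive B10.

31 × 44 mm

B6: ⌊250/2⌋ × 176 = 125 × 176 mm
B7: ⌊176/2⌋ × 125 = 88 × 125 mm
B8: ⌊125/2⌋ × 88 = 62 × 88 mm
B9: ⌊88/2⌋ × 62 = 44 × 62 mm
B10: ⌊62/2⌋ × 44 = 31 × 44 mm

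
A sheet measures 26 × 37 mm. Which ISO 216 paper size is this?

Aspect ratio 37/26 ≈ 1.423 — close to the ISO √2 ≈ 1.414.
In the A-series (A0 area = 1 m²): A10 = 26 × 37 mm.

A10 (26 × 37 mm)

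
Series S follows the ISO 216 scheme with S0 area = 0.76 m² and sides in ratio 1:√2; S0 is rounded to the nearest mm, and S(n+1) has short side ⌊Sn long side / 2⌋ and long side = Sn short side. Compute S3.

Let S0's short side be w mm. w · w√2 = 0.76 m² = 760,000 mm², so w ≈ 733.1 mm and w√2 ≈ 1036.7 mm → S0 = 733 × 1037 mm.
S1: ⌊1037/2⌋ × 733 = 518 × 733 mm
S2: ⌊733/2⌋ × 518 = 366 × 518 mm
S3: ⌊518/2⌋ × 366 = 259 × 366 mm

259 × 366 mm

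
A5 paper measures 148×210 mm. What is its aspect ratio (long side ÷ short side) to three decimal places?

210 / 148 = 1.419
ISO 216 targets √2 ≈ 1.414; the +0.005 deviation is from mm rounding.

1.419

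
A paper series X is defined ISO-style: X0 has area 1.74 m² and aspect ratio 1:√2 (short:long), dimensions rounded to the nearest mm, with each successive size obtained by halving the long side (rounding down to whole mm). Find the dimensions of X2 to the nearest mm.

554 × 784 mm

Let X0's short side be w mm. w · w√2 = 1.74 m² = 1,740,000 mm², so w ≈ 1109.2 mm and w√2 ≈ 1568.7 mm → X0 = 1109 × 1569 mm.
X1: ⌊1569/2⌋ × 1109 = 784 × 1109 mm
X2: ⌊1109/2⌋ × 784 = 554 × 784 mm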